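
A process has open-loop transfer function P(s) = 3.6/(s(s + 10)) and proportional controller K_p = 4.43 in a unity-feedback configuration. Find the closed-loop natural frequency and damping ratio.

The closed-loop denominator is s(s+10) + 4.43·3.6 = s² + 10s + 15.95.
So ω_n² = 15.95 ⇒ ω_n = 3.993 rad/s, and ζ = 10/(2ω_n) = 1.25.

ω_n = 3.99 rad/s, ζ = 1.25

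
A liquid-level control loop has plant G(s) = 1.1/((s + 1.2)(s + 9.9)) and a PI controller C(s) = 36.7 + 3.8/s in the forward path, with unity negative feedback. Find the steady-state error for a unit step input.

The open loop C(s)G(s) has a pole at the origin (type 1), so the static position error constant is infinite and e_ss = 1/(1+∞) = 0.

0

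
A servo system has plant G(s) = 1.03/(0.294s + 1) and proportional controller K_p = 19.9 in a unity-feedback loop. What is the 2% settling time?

Closed loop: T(s) = K_p·G/(1+K_p·G) = 20.5/(0.294s + 1 + 20.5), with pole at s = −(1 + 20.5)/0.294 = −73.12.
τ = 1/73.12 = 0.01368 s, so 2% settling time ≈ 4τ = 0.0547 s.

T_s ≈ 0.0547 s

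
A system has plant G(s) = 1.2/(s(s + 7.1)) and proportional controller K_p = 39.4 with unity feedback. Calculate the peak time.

The closed-loop denominator s² + 7.1s + 47.28 gives ω_n = √47.28 = 6.876 and ζ = 7.1/(2ω_n) = 0.5163.
Damped frequency ω_d = ω_n√(1−ζ²) = 5.889 rad/s, so peak time T_p = π/ω_d = 0.533 s.

T_p = 0.533 s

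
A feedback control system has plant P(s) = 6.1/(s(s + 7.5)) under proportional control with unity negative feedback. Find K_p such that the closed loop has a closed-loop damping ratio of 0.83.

Closed-loop characteristic equation: s² + 7.5s + K_p·6.1 = 0.
So ω_n = √(6.1K_p) and 2ζω_n = 7.5, giving ζ = 7.5/(2√(6.1K_p)).
Setting ζ = 0.83: √(6.1K_p) = 7.5/(2·0.83) = 4.518, so K_p = 20.41/6.1 = 3.35.

K_p = 3.35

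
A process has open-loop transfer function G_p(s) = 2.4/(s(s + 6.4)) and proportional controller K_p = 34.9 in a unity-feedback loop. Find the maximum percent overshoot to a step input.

31%

Closed-loop characteristic equation: s² + 6.4s + 83.76 = 0, so ω_n = 9.152 rad/s and ζ = 6.4/(2·9.152) = 0.3496.
%OS = 100·exp(−πζ/√(1−ζ²)) = 100·exp(−π·0.3496/√0.8777) = 31%.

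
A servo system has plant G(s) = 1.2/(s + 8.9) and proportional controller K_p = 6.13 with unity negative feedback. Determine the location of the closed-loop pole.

Closed-loop transfer function: T(s) = K_p·G(s)/(1 + K_p·G(s)) = 7.356/(s + 8.9 + 7.356) = 7.356/(s + 16.26).
The closed-loop pole is at s = −16.26.

s = -16.26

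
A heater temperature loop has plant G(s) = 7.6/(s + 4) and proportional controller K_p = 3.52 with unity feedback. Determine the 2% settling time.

T_s ≈ 0.13 s

Closed-loop transfer function: T(s) = K_p·G(s)/(1 + K_p·G(s)) = 26.75/(s + 4 + 26.75) = 26.75/(s + 30.75).
Time constant τ = 1/30.75 = 0.03252 s, so the 2% settling time is about 4τ = 0.13 s.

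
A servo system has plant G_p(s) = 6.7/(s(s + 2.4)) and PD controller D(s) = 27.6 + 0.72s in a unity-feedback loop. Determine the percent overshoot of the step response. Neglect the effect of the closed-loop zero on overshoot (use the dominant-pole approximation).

Forward path: (27.6 + 0.72s)·6.7/(s(s+2.4)). The closed-loop characteristic equation is s² + (2.4 + 6.7·0.72)s + 6.7·27.6 = 0.
That is s² + 7.224s + 184.9 = 0, so ω_n = 13.6 rad/s and ζ = 7.224/(2·13.6) = 0.2656.
%OS = 100·exp(−πζ/√(1−ζ²)) = 42.1%.

42.1%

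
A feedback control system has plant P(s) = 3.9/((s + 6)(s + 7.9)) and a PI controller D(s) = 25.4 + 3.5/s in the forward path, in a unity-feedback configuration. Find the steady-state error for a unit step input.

0

The open loop D(s)P(s) has a pole at the origin (type 1), so the static position error constant is infinite and e_ss = 1/(1+∞) = 0.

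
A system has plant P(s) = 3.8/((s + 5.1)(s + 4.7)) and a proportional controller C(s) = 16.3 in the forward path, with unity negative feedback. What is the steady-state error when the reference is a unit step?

0.279

The loop is type 0. Static position error constant K_pos = C(0)·P(0) = 16.3·0.1585 = 2.584.
Steady-state error to a unit step: e_ss = 1/(1+K_pos) = 1/3.584 = 0.279.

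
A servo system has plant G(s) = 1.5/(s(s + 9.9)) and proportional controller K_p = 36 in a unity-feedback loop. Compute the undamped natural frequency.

The closed-loop denominator is s(s+9.9) + 36·1.5 = s² + 9.9s + 54.
So ω_n² = 54 ⇒ ω_n = 7.348 rad/s, and ζ = 9.9/(2ω_n) = 0.674.

ω_n = 7.35 rad/s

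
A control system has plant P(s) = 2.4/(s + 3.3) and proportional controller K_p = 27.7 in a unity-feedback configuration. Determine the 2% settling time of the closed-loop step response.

T_s ≈ 0.0573 s

Closed-loop transfer function: T(s) = K_p·P(s)/(1 + K_p·P(s)) = 66.48/(s + 3.3 + 66.48) = 66.48/(s + 69.78).
Time constant τ = 1/69.78 = 0.01433 s, so the 2% settling time is about 4τ = 0.0573 s.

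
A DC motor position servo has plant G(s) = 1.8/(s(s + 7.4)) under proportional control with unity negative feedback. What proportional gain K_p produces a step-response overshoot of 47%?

K_p = 139

From %OS = 100·exp(−πζ/√(1−ζ²)) = 47%, ζ = −ln(0.47)/√(π²+ln²(0.47)) = 0.2337.
Characteristic equation s² + 7.4s + 1.8K_p = 0 gives ζ = 7.4/(2√(1.8K_p)).
Setting ζ = 0.2337: √(1.8K_p) = 7.4/(2·0.2337) = 15.83, so K_p = 250.7/1.8 = 139.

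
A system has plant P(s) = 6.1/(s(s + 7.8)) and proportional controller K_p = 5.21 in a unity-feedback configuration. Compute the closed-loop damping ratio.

ζ = 0.692

The closed-loop denominator is s(s+7.8) + 5.21·6.1 = s² + 7.8s + 31.78.
Matching s² + 2ζω_n s + ω_n²: ω_n = √31.78 = 5.637 rad/s and 2ζω_n = 7.8, so ζ = 7.8/(2·5.637) = 0.692.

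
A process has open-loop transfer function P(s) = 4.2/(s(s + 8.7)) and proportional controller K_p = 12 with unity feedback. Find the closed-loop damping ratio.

ζ = 0.613

With unity feedback the closed-loop characteristic equation is s² + 8.7s + 12·4.2 = s² + 8.7s + 50.4 = 0.
Matching s² + 2ζω_n s + ω_n²: ω_n = √50.4 = 7.099 rad/s and 2ζω_n = 8.7, so ζ = 8.7/(2·7.099) = 0.613.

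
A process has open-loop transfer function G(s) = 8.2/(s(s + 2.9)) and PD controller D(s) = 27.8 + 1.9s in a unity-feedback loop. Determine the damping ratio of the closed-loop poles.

Forward path: (27.8 + 1.9s)·8.2/(s(s+2.9)). The closed-loop characteristic equation is s² + (2.9 + 8.2·1.9)s + 8.2·27.8 = 0.
That is s² + 18.48s + 228 = 0, so ω_n = 15.1 rad/s and ζ = 18.48/(2·15.1) = 0.612.

ζ = 0.612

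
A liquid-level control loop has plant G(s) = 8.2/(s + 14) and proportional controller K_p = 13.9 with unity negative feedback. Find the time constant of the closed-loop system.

τ = 0.00781 s

Closed-loop transfer function: T(s) = K_p·G(s)/(1 + K_p·G(s)) = 114/(s + 14 + 114) = 114/(s + 128).
Time constant τ = 1/128 = 0.00781 s.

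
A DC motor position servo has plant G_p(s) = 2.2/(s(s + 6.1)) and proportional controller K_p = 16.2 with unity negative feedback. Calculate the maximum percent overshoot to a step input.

15.5%

From 1 + K_pG_p(s) = 0: s² + 6.1s + 35.64 = 0 ⇒ ω_n = 5.97, ζ = 0.5109.
%OS = 100·exp(−πζ/√(1−ζ²)) = 100·exp(−π·0.5109/√0.739) = 15.5%.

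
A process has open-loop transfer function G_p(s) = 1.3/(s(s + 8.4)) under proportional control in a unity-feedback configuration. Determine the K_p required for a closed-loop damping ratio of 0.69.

Closed-loop characteristic equation: s² + 8.4s + K_p·1.3 = 0.
So ω_n = √(1.3K_p) and 2ζω_n = 8.4, giving ζ = 8.4/(2√(1.3K_p)).
Setting ζ = 0.69: √(1.3K_p) = 8.4/(2·0.69) = 6.087, so K_p = 37.05/1.3 = 28.5.

K_p = 28.5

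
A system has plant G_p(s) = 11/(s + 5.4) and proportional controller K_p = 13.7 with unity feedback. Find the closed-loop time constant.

τ = 0.00641 s

Closed-loop transfer function: T(s) = K_p·G_p(s)/(1 + K_p·G_p(s)) = 150.7/(s + 5.4 + 150.7) = 150.7/(s + 156.1).
Time constant τ = 1/156.1 = 0.00641 s.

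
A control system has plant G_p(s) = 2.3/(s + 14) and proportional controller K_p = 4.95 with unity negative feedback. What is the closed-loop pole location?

s = -25.38

Closed-loop transfer function: T(s) = K_p·G_p(s)/(1 + K_p·G_p(s)) = 11.38/(s + 14 + 11.38) = 11.38/(s + 25.38).
The closed-loop pole is at s = −25.38.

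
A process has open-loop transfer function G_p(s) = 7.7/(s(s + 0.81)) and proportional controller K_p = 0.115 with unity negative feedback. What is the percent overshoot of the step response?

Closed-loop characteristic equation: s² + 0.81s + 0.8855 = 0, so ω_n = 0.941 rad/s and ζ = 0.81/(2·0.941) = 0.4304.
%OS = 100·exp(−πζ/√(1−ζ²)) = 100·exp(−π·0.4304/√0.8148) = 22.4%.

22.4%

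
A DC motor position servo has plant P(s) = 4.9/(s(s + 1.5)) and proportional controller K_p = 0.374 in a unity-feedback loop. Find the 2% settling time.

T_s ≈ 5.33 s

The closed-loop denominator s² + 1.5s + 1.833 gives ω_n = √1.833 = 1.354 and ζ = 1.5/(2ω_n) = 0.554.
2% settling time T_s ≈ 4/(ζω_n) = 4/0.75 = 5.33 s.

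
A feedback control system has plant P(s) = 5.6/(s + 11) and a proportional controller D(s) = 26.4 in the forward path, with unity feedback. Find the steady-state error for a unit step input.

The loop is type 0. Static position error constant K_pos = D(0)·P(0) = 26.4·0.5091 = 13.44.
Steady-state error to a unit step: e_ss = 1/(1+K_pos) = 1/14.44 = 0.0693.

0.0693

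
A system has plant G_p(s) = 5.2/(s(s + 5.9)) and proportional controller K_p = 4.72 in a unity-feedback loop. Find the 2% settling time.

T_s ≈ 1.36 s

From 1 + K_pG_p(s) = 0: s² + 5.9s + 24.54 = 0 ⇒ ω_n = 4.954, ζ = 0.5955.
2% settling time T_s ≈ 4/(ζω_n) = 4/2.95 = 1.36 s.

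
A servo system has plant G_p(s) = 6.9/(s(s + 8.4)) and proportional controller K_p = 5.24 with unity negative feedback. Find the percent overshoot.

4.66%

From 1 + K_pG_p(s) = 0: s² + 8.4s + 36.16 = 0 ⇒ ω_n = 6.013, ζ = 0.6985.
%OS = 100·exp(−πζ/√(1−ζ²)) = 100·exp(−π·0.6985/√0.5121) = 4.66%.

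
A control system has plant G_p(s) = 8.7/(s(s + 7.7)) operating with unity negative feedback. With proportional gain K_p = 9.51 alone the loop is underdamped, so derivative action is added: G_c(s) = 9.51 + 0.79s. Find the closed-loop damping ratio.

ζ = 0.801

Forward path: (9.51 + 0.79s)·8.7/(s(s+7.7)). The closed-loop characteristic equation is s² + (7.7 + 8.7·0.79)s + 8.7·9.51 = 0.
That is s² + 14.57s + 82.74 = 0, so ω_n = 9.096 rad/s and ζ = 14.57/(2·9.096) = 0.8011.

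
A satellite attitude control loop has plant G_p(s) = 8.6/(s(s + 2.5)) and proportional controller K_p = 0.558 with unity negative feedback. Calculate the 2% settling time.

T_s ≈ 3.2 s

Closed-loop characteristic equation: s² + 2.5s + 4.799 = 0, so ω_n = 2.191 rad/s and ζ = 2.5/(2·2.191) = 0.5706.
2% settling time T_s ≈ 4/(ζω_n) = 4/1.25 = 3.2 s.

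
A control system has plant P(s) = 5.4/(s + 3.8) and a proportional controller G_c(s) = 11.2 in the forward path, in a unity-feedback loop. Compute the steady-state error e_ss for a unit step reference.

The loop is type 0. Static position error constant K_pos = G_c(0)·P(0) = 11.2·1.421 = 15.92.
Steady-state error to a unit step: e_ss = 1/(1+K_pos) = 1/16.92 = 0.0591.

0.0591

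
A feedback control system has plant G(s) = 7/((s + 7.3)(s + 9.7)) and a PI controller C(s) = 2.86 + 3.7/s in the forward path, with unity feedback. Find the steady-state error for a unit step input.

0

The open loop C(s)G(s) has a pole at the origin (type 1), so the static position error constant is infinite and e_ss = 1/(1+∞) = 0.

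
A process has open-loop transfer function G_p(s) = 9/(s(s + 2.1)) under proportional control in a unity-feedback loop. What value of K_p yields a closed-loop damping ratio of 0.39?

K_p = 0.805

Closed-loop characteristic equation: s² + 2.1s + K_p·9 = 0.
So ω_n = √(9K_p) and 2ζω_n = 2.1, giving ζ = 2.1/(2√(9K_p)).
Setting ζ = 0.39: √(9K_p) = 2.1/(2·0.39) = 2.692, so K_p = 7.249/9 = 0.805.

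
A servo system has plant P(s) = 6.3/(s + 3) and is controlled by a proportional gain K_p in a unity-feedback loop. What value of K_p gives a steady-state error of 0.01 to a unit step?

K_p = 47.1

For a type-0 loop with proportional control, e_ss = 1/(1 + K_p·P(0)).
P(0) = 2.1. Require 1/(1 + K_p·2.1) = 0.01, so 1 + 2.1·K_p = 100.
K_p = (100 − 1)/2.1 = 47.1.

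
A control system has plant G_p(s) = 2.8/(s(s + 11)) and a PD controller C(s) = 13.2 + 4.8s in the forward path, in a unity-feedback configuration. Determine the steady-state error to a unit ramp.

0.298

The loop has one pole at the origin (type 1). Velocity error constant K_v = lim_{s→0} s·C(s)G_p(s) = 13.2·2.8/11 = 3.36.
Steady-state error to a unit ramp: e_ss = 1/K_v = 0.298.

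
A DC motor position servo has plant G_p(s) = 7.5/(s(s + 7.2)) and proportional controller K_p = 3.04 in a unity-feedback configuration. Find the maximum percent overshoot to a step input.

2.72%

Closed-loop characteristic equation: s² + 7.2s + 22.8 = 0, so ω_n = 4.775 rad/s and ζ = 7.2/(2·4.775) = 0.7539.
%OS = 100·exp(−πζ/√(1−ζ²)) = 100·exp(−π·0.7539/√0.4316) = 2.72%.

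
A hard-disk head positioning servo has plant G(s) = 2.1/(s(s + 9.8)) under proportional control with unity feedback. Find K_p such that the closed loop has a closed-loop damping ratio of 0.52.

K_p = 42.3

Closed-loop characteristic equation: s² + 9.8s + K_p·2.1 = 0.
So ω_n = √(2.1K_p) and 2ζω_n = 9.8, giving ζ = 9.8/(2√(2.1K_p)).
Setting ζ = 0.52: √(2.1K_p) = 9.8/(2·0.52) = 9.423, so K_p = 88.79/2.1 = 42.3.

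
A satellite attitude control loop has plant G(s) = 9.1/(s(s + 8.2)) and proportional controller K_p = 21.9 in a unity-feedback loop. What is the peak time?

From 1 + K_pG(s) = 0: s² + 8.2s + 199.3 = 0 ⇒ ω_n = 14.12, ζ = 0.2904.
Damped frequency ω_d = ω_n√(1−ζ²) = 13.51 rad/s, so peak time T_p = π/ω_d = 0.233 s.

T_p = 0.233 s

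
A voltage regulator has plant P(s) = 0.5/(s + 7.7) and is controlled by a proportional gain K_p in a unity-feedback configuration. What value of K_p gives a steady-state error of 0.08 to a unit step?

K_p = 177

For a type-0 loop with proportional control, e_ss = 1/(1 + K_p·P(0)).
P(0) = 0.06494. Require 1/(1 + K_p·0.06494) = 0.08, so 1 + 0.06494·K_p = 12.5.
K_p = (12.5 − 1)/0.06494 = 177.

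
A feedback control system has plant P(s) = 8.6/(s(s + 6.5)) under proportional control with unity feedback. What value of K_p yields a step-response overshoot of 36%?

K_p = 12.8

From %OS = 100·exp(−πζ/√(1−ζ²)) = 36%, ζ = −ln(0.36)/√(π²+ln²(0.36)) = 0.3093.
Characteristic equation s² + 6.5s + 8.6K_p = 0 gives ζ = 6.5/(2√(8.6K_p)).
Setting ζ = 0.3093: √(8.6K_p) = 6.5/(2·0.3093) = 10.51, so K_p = 110.4/8.6 = 12.8.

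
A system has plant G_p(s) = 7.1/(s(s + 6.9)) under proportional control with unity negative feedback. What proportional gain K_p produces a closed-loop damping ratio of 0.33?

K_p = 15.4

Closed-loop characteristic equation: s² + 6.9s + K_p·7.1 = 0.
So ω_n = √(7.1K_p) and 2ζω_n = 6.9, giving ζ = 6.9/(2√(7.1K_p)).
Setting ζ = 0.33: √(7.1K_p) = 6.9/(2·0.33) = 10.45, so K_p = 109.3/7.1 = 15.4.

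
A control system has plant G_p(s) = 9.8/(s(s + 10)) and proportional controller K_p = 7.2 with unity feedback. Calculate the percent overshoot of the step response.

Closed-loop characteristic equation: s² + 10s + 70.56 = 0, so ω_n = 8.4 rad/s and ζ = 10/(2·8.4) = 0.5952.
%OS = 100·exp(−πζ/√(1−ζ²)) = 100·exp(−π·0.5952/√0.6457) = 9.76%.

9.76%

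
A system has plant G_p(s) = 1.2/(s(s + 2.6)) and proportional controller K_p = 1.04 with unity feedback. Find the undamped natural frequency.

1 + K_p·G_p(s) = 0 gives s² + 2.6s + 1.248 = 0.
So ω_n² = 1.248 ⇒ ω_n = 1.117 rad/s, and ζ = 2.6/(2ω_n) = 1.16.

ω_n = 1.12 rad/s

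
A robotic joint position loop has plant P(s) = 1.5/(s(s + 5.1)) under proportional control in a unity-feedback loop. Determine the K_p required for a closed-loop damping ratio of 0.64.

K_p = 10.6

Closed-loop characteristic equation: s² + 5.1s + K_p·1.5 = 0.
So ω_n = √(1.5K_p) and 2ζω_n = 5.1, giving ζ = 5.1/(2√(1.5K_p)).
Setting ζ = 0.64: √(1.5K_p) = 5.1/(2·0.64) = 3.984, so K_p = 15.88/1.5 = 10.6.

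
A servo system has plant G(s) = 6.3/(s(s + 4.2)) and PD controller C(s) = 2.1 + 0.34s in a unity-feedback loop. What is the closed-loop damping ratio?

ζ = 0.872

Forward path: (2.1 + 0.34s)·6.3/(s(s+4.2)). The closed-loop characteristic equation is s² + (4.2 + 6.3·0.34)s + 6.3·2.1 = 0.
That is s² + 6.342s + 13.23 = 0, so ω_n = 3.637 rad/s and ζ = 6.342/(2·3.637) = 0.8718.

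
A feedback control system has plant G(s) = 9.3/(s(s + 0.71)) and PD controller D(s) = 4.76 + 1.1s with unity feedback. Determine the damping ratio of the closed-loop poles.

Forward path: (4.76 + 1.1s)·9.3/(s(s+0.71)). The closed-loop characteristic equation is s² + (0.71 + 9.3·1.1)s + 9.3·4.76 = 0.
That is s² + 10.94s + 44.27 = 0, so ω_n = 6.653 rad/s and ζ = 10.94/(2·6.653) = 0.8221.

ζ = 0.822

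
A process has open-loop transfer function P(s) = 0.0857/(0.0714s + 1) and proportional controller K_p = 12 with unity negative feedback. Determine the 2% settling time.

T_s ≈ 0.141 s

Closed loop: T(s) = K_p·P/(1+K_p·P) = 1.028/(0.0714s + 1 + 1.028), with pole at s = −(1 + 1.028)/0.0714 = −28.41.
τ = 1/28.41 = 0.0352 s, so 2% settling time ≈ 4τ = 0.141 s.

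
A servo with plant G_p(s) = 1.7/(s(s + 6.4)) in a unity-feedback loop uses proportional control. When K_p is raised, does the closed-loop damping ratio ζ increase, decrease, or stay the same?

ζ = 6.4/(2√(1.7K_p)); increasing K_p raises the denominator, so ζ falls.

decrease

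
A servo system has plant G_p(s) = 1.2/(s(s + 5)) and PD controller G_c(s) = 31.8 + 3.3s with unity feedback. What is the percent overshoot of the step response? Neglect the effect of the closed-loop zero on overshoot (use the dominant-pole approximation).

Forward path: (31.8 + 3.3s)·1.2/(s(s+5)). The closed-loop characteristic equation is s² + (5 + 1.2·3.3)s + 1.2·31.8 = 0.
That is s² + 8.96s + 38.16 = 0, so ω_n = 6.177 rad/s and ζ = 8.96/(2·6.177) = 0.7252.
%OS = 100·exp(−πζ/√(1−ζ²)) = 3.65%.

3.65%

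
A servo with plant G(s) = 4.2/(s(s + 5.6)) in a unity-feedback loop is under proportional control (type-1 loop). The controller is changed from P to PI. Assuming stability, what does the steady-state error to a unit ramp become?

The integrator raises the loop to type 2, so K_v → ∞ and e_ss to a ramp is zero.

0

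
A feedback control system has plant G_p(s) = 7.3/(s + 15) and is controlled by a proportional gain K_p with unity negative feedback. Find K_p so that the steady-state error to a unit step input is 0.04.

K_p = 49.3

Steady-state error for a unit step on this type-0 loop is 1/(1 + K_p·G_p(0)).
G_p(0) = 0.4867. Require 1/(1 + K_p·0.4867) = 0.04, so 1 + 0.4867·K_p = 25.
K_p = (25 − 1)/0.4867 = 49.3.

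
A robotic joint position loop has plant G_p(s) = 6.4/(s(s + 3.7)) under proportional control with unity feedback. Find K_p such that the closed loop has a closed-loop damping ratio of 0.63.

Closed-loop characteristic equation: s² + 3.7s + K_p·6.4 = 0.
So ω_n = √(6.4K_p) and 2ζω_n = 3.7, giving ζ = 3.7/(2√(6.4K_p)).
Setting ζ = 0.63: √(6.4K_p) = 3.7/(2·0.63) = 2.937, so K_p = 8.623/6.4 = 1.35.

K_p = 1.35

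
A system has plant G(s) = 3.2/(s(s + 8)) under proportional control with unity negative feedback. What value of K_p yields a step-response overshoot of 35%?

K_p = 49.8

From %OS = 100·exp(−πζ/√(1−ζ²)) = 35%, ζ = −ln(0.35)/√(π²+ln²(0.35)) = 0.3169.
Characteristic equation s² + 8s + 3.2K_p = 0 gives ζ = 8/(2√(3.2K_p)).
Setting ζ = 0.3169: √(3.2K_p) = 8/(2·0.3169) = 12.62, so K_p = 159.3/3.2 = 49.8.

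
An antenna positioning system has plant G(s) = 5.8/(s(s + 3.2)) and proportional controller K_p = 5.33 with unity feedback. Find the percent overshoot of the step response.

38.9%

Closed-loop characteristic equation: s² + 3.2s + 30.91 = 0, so ω_n = 5.56 rad/s and ζ = 3.2/(2·5.56) = 0.2878.
%OS = 100·exp(−πζ/√(1−ζ²)) = 100·exp(−π·0.2878/√0.9172) = 38.9%.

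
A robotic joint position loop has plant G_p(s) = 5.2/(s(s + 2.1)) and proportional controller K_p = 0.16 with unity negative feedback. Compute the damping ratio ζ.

1 + K_p·G_p(s) = 0 gives s² + 2.1s + 0.832 = 0.
Matching s² + 2ζω_n s + ω_n²: ω_n = √0.832 = 0.9121 rad/s and 2ζω_n = 2.1, so ζ = 2.1/(2·0.9121) = 1.15.

ζ = 1.15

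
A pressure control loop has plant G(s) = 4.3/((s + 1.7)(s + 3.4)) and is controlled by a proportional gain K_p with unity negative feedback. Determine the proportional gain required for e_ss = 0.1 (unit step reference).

Steady-state error for a unit step on this type-0 loop is 1/(1 + K_p·G(0)).
G(0) = 0.7439. Require 1/(1 + K_p·0.7439) = 0.1, so 1 + 0.7439·K_p = 10.
K_p = (10 − 1)/0.7439 = 12.1.

K_p = 12.1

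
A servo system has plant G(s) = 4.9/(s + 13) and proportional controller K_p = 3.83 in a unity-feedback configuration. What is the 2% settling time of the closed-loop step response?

Closed-loop transfer function: T(s) = K_p·G(s)/(1 + K_p·G(s)) = 18.77/(s + 13 + 18.77) = 18.77/(s + 31.77).
Time constant τ = 1/31.77 = 0.03148 s, so the 2% settling time is about 4τ = 0.126 s.

T_s ≈ 0.126 s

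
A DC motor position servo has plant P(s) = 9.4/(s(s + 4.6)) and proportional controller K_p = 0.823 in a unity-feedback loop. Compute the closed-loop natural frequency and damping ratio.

ω_n = 2.78 rad/s, ζ = 0.827

1 + K_p·P(s) = 0 gives s² + 4.6s + 7.736 = 0.
Matching s² + 2ζω_n s + ω_n²: ω_n = √7.736 = 2.781 rad/s and 2ζω_n = 4.6, so ζ = 4.6/(2·2.781) = 0.827.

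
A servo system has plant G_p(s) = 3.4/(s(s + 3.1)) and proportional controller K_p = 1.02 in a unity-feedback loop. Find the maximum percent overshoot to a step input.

0.894%

The closed-loop denominator s² + 3.1s + 3.468 gives ω_n = √3.468 = 1.862 and ζ = 3.1/(2ω_n) = 0.8323.
%OS = 100·exp(−πζ/√(1−ζ²)) = 100·exp(−π·0.8323/√0.3072) = 0.894%.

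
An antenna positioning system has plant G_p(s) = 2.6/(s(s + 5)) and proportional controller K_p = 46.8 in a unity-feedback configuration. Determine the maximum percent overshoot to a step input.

48.1%

The closed-loop denominator s² + 5s + 121.7 gives ω_n = √121.7 = 11.03 and ζ = 5/(2ω_n) = 0.2266.
%OS = 100·exp(−πζ/√(1−ζ²)) = 100·exp(−π·0.2266/√0.9486) = 48.1%.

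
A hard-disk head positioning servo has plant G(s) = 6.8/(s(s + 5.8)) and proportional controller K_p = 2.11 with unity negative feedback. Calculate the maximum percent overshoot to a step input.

2.38%

Closed-loop characteristic equation: s² + 5.8s + 14.35 = 0, so ω_n = 3.788 rad/s and ζ = 5.8/(2·3.788) = 0.7656.
%OS = 100·exp(−πζ/√(1−ζ²)) = 100·exp(−π·0.7656/√0.4139) = 2.38%.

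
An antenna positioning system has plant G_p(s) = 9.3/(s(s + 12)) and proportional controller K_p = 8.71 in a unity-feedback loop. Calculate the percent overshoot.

6.02%

From 1 + K_pG_p(s) = 0: s² + 12s + 81 = 0 ⇒ ω_n = 9, ζ = 0.6667.
%OS = 100·exp(−πζ/√(1−ζ²)) = 100·exp(−π·0.6667/√0.5556) = 6.02%.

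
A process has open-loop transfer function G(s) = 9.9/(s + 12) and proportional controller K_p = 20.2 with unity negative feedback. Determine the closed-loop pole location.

s = -212

Closed-loop transfer function: T(s) = K_p·G(s)/(1 + K_p·G(s)) = 200/(s + 12 + 200) = 200/(s + 212).
The closed-loop pole is at s = −212.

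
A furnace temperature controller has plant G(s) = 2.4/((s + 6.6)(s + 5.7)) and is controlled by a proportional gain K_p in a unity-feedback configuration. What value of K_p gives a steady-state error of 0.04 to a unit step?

K_p = 376

For a type-0 loop with proportional control, e_ss = 1/(1 + K_p·G(0)).
G(0) = 0.0638. Require 1/(1 + K_p·0.0638) = 0.04, so 1 + 0.0638·K_p = 25.
K_p = (25 − 1)/0.0638 = 376.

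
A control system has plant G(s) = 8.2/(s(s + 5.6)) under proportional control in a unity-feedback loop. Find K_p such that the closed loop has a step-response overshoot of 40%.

K_p = 12.2

From %OS = 100·exp(−πζ/√(1−ζ²)) = 40%, ζ = −ln(0.4)/√(π²+ln²(0.4)) = 0.28.
Characteristic equation s² + 5.6s + 8.2K_p = 0 gives ζ = 5.6/(2√(8.2K_p)).
Setting ζ = 0.28: √(8.2K_p) = 5.6/(2·0.28) = 10, so K_p = 100/8.2 = 12.2.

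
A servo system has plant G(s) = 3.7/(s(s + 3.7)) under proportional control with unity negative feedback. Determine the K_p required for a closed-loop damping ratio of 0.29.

K_p = 11

Closed-loop characteristic equation: s² + 3.7s + K_p·3.7 = 0.
So ω_n = √(3.7K_p) and 2ζω_n = 3.7, giving ζ = 3.7/(2√(3.7K_p)).
Setting ζ = 0.29: √(3.7K_p) = 3.7/(2·0.29) = 6.379, so K_p = 40.7/3.7 = 11.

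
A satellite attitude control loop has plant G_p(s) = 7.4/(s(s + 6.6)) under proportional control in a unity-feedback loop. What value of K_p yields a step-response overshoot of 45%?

K_p = 24.3

From %OS = 100·exp(−πζ/√(1−ζ²)) = 45%, ζ = −ln(0.45)/√(π²+ln²(0.45)) = 0.2463.
Characteristic equation s² + 6.6s + 7.4K_p = 0 gives ζ = 6.6/(2√(7.4K_p)).
Setting ζ = 0.2463: √(7.4K_p) = 6.6/(2·0.2463) = 13.4, so K_p = 179.5/7.4 = 24.3.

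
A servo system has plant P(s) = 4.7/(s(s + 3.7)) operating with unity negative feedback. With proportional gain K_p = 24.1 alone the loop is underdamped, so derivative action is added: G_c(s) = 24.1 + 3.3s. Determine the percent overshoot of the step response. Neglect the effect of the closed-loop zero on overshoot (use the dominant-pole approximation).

Forward path: (24.1 + 3.3s)·4.7/(s(s+3.7)). The closed-loop characteristic equation is s² + (3.7 + 4.7·3.3)s + 4.7·24.1 = 0.
That is s² + 19.21s + 113.3 = 0, so ω_n = 10.64 rad/s and ζ = 19.21/(2·10.64) = 0.9025.
%OS = 100·exp(−πζ/√(1−ζ²)) = 0.138%.

0.138%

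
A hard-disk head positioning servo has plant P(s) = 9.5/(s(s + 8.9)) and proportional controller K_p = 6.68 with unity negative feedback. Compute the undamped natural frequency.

With unity feedback the closed-loop characteristic equation is s² + 8.9s + 6.68·9.5 = s² + 8.9s + 63.46 = 0.
Matching s² + 2ζω_n s + ω_n²: ω_n = √63.46 = 7.966 rad/s and 2ζω_n = 8.9, so ζ = 8.9/(2·7.966) = 0.559.

ω_n = 7.97 rad/s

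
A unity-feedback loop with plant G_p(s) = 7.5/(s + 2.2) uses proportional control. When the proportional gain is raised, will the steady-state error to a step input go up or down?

The position error constant K_pos = K_p·G_p(0) grows with K_p, and e_ss = 1/(1+K_pos) falls.

decrease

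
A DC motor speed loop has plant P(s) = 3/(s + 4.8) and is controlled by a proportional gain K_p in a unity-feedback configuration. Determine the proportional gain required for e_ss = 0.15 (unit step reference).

K_p = 9.07

For a type-0 loop with proportional control, e_ss = 1/(1 + K_p·P(0)).
P(0) = 0.625. Require 1/(1 + K_p·0.625) = 0.15, so 1 + 0.625·K_p = 6.667.
K_p = (6.667 − 1)/0.625 = 9.07.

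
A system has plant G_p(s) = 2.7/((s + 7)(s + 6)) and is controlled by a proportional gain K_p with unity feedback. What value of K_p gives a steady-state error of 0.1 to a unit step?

K_p = 140

For a type-0 loop with proportional control, e_ss = 1/(1 + K_p·G_p(0)).
G_p(0) = 0.06429. Require 1/(1 + K_p·0.06429) = 0.1, so 1 + 0.06429·K_p = 10.
K_p = (10 − 1)/0.06429 = 140.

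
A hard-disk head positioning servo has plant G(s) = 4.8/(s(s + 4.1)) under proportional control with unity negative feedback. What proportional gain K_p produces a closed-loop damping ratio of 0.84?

K_p = 1.24

Closed-loop characteristic equation: s² + 4.1s + K_p·4.8 = 0.
So ω_n = √(4.8K_p) and 2ζω_n = 4.1, giving ζ = 4.1/(2√(4.8K_p)).
Setting ζ = 0.84: √(4.8K_p) = 4.1/(2·0.84) = 2.44, so K_p = 5.956/4.8 = 1.24.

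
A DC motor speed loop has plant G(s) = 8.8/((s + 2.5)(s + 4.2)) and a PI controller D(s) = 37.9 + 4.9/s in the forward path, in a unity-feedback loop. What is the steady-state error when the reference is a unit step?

The open loop D(s)G(s) has a pole at the origin (type 1), so the static position error constant is infinite and e_ss = 1/(1+∞) = 0.

0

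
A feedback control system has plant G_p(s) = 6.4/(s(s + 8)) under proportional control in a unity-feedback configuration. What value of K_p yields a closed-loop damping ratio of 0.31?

Closed-loop characteristic equation: s² + 8s + K_p·6.4 = 0.
So ω_n = √(6.4K_p) and 2ζω_n = 8, giving ζ = 8/(2√(6.4K_p)).
Setting ζ = 0.31: √(6.4K_p) = 8/(2·0.31) = 12.9, so K_p = 166.5/6.4 = 26.

K_p = 26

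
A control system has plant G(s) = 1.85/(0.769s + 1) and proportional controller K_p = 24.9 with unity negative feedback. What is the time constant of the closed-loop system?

Closed loop: T(s) = K_p·G/(1+K_p·G) = 46.06/(0.769s + 1 + 46.06), with pole at s = −(1 + 46.06)/0.769 = −61.2.
Closed-loop time constant τ = 1/61.2 = 0.0163 s.

τ = 0.0163 s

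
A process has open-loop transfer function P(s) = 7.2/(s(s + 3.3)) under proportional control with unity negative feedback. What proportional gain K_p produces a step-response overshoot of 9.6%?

From %OS = 100·exp(−πζ/√(1−ζ²)) = 9.6%, ζ = −ln(0.096)/√(π²+ln²(0.096)) = 0.5979.
Characteristic equation s² + 3.3s + 7.2K_p = 0 gives ζ = 3.3/(2√(7.2K_p)).
Setting ζ = 0.5979: √(7.2K_p) = 3.3/(2·0.5979) = 2.76, so K_p = 7.615/7.2 = 1.06.

K_p = 1.06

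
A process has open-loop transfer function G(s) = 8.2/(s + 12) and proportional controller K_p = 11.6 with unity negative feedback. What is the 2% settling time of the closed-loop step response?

Closed-loop transfer function: T(s) = K_p·G(s)/(1 + K_p·G(s)) = 95.12/(s + 12 + 95.12) = 95.12/(s + 107.1).
Time constant τ = 1/107.1 = 0.009335 s, so the 2% settling time is about 4τ = 0.0373 s.

T_s ≈ 0.0373 s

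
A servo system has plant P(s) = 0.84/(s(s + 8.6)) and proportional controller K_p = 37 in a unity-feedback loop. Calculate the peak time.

Closed-loop characteristic equation: s² + 8.6s + 31.08 = 0, so ω_n = 5.575 rad/s and ζ = 8.6/(2·5.575) = 0.7713.
Damped frequency ω_d = ω_n√(1−ζ²) = 3.548 rad/s, so peak time T_p = π/ω_d = 0.885 s.

T_p = 0.885 s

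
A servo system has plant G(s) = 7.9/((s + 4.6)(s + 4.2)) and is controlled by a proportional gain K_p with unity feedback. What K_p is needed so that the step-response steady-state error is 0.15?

K_p = 13.9

Steady-state error for a unit step on this type-0 loop is 1/(1 + K_p·G(0)).
G(0) = 0.4089. Require 1/(1 + K_p·0.4089) = 0.15, so 1 + 0.4089·K_p = 6.667.
K_p = (6.667 − 1)/0.4089 = 13.9.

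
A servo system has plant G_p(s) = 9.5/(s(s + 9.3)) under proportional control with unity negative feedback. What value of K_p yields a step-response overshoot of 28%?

From %OS = 100·exp(−πζ/√(1−ζ²)) = 28%, ζ = −ln(0.28)/√(π²+ln²(0.28)) = 0.3755.
Characteristic equation s² + 9.3s + 9.5K_p = 0 gives ζ = 9.3/(2√(9.5K_p)).
Setting ζ = 0.3755: √(9.5K_p) = 9.3/(2·0.3755) = 12.38, so K_p = 153.3/9.5 = 16.1.

K_p = 16.1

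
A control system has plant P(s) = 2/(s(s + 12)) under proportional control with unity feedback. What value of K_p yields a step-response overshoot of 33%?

From %OS = 100·exp(−πζ/√(1−ζ²)) = 33%, ζ = −ln(0.33)/√(π²+ln²(0.33)) = 0.3328.
Characteristic equation s² + 12s + 2K_p = 0 gives ζ = 12/(2√(2K_p)).
Setting ζ = 0.3328: √(2K_p) = 12/(2·0.3328) = 18.03, so K_p = 325.1/2 = 163.

K_p = 163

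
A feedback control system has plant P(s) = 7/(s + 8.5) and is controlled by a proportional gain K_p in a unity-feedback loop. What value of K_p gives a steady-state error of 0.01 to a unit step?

K_p = 120

The loop is type 0, so e_ss(step) = 1/(1 + K_pos) with K_pos = K_p·P(0).
P(0) = 0.8235. Require 1/(1 + K_p·0.8235) = 0.01, so 1 + 0.8235·K_p = 100.
K_p = (100 − 1)/0.8235 = 120.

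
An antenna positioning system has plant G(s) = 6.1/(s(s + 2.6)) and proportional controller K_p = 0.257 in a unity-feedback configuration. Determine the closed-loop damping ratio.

The closed-loop denominator is s(s+2.6) + 0.257·6.1 = s² + 2.6s + 1.568.
So ω_n² = 1.568 ⇒ ω_n = 1.252 rad/s, and ζ = 2.6/(2ω_n) = 1.04.

ζ = 1.04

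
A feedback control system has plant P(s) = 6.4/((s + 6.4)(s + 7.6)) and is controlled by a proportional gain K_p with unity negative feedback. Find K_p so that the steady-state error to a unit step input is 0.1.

K_p = 68.4

The loop is type 0, so e_ss(step) = 1/(1 + K_pos) with K_pos = K_p·P(0).
P(0) = 0.1316. Require 1/(1 + K_p·0.1316) = 0.1, so 1 + 0.1316·K_p = 10.
K_p = (10 − 1)/0.1316 = 68.4.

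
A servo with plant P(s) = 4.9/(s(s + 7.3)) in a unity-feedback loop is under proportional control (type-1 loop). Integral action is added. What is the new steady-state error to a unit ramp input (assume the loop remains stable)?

The integrator raises the loop to type 2, so K_v → ∞ and e_ss to a ramp is zero.

0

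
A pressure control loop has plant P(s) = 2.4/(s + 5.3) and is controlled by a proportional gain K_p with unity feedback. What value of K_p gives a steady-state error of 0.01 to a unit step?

The loop is type 0, so e_ss(step) = 1/(1 + K_pos) with K_pos = K_p·P(0).
P(0) = 0.4528. Require 1/(1 + K_p·0.4528) = 0.01, so 1 + 0.4528·K_p = 100.
K_p = (100 − 1)/0.4528 = 219.

K_p = 219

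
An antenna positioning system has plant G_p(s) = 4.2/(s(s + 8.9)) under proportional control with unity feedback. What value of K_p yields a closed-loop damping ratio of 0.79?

K_p = 7.55

Closed-loop characteristic equation: s² + 8.9s + K_p·4.2 = 0.
So ω_n = √(4.2K_p) and 2ζω_n = 8.9, giving ζ = 8.9/(2√(4.2K_p)).
Setting ζ = 0.79: √(4.2K_p) = 8.9/(2·0.79) = 5.633, so K_p = 31.73/4.2 = 7.55.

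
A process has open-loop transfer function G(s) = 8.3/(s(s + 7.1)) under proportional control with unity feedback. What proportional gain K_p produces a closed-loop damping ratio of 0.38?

K_p = 10.5

Closed-loop characteristic equation: s² + 7.1s + K_p·8.3 = 0.
So ω_n = √(8.3K_p) and 2ζω_n = 7.1, giving ζ = 7.1/(2√(8.3K_p)).
Setting ζ = 0.38: √(8.3K_p) = 7.1/(2·0.38) = 9.342, so K_p = 87.27/8.3 = 10.5.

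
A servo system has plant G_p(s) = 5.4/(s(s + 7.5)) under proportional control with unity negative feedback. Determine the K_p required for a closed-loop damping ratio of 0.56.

K_p = 8.3

Closed-loop characteristic equation: s² + 7.5s + K_p·5.4 = 0.
So ω_n = √(5.4K_p) and 2ζω_n = 7.5, giving ζ = 7.5/(2√(5.4K_p)).
Setting ζ = 0.56: √(5.4K_p) = 7.5/(2·0.56) = 6.696, so K_p = 44.84/5.4 = 8.3.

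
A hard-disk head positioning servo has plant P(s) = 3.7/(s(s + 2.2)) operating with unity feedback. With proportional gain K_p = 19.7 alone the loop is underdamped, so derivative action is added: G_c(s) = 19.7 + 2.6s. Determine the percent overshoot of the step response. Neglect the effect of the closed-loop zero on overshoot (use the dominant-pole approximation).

4.91%

Forward path: (19.7 + 2.6s)·3.7/(s(s+2.2)). The closed-loop characteristic equation is s² + (2.2 + 3.7·2.6)s + 3.7·19.7 = 0.
That is s² + 11.82s + 72.89 = 0, so ω_n = 8.538 rad/s and ζ = 11.82/(2·8.538) = 0.6922.
%OS = 100·exp(−πζ/√(1−ζ²)) = 4.91%.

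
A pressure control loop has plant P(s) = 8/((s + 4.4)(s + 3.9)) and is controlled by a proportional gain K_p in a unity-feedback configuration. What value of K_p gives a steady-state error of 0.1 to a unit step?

Steady-state error for a unit step on this type-0 loop is 1/(1 + K_p·P(0)).
P(0) = 0.4662. Require 1/(1 + K_p·0.4662) = 0.1, so 1 + 0.4662·K_p = 10.
K_p = (10 − 1)/0.4662 = 19.3.

K_p = 19.3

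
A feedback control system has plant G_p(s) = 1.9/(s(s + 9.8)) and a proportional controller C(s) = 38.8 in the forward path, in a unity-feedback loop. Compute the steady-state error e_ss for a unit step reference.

0

The open loop C(s)G_p(s) has a pole at the origin (type 1), so the static position error constant is infinite and e_ss = 1/(1+∞) = 0.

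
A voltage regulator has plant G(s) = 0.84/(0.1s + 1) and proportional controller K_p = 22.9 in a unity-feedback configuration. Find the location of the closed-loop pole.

s = -202.4

Closed loop: T(s) = K_p·G/(1+K_p·G) = 19.24/(0.1s + 1 + 19.24), with pole at s = −(1 + 19.24)/0.1 = −202.4.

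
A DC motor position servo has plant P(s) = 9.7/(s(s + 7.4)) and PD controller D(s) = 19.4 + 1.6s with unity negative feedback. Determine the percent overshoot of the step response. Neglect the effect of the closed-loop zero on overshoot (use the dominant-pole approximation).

0.844%

Forward path: (19.4 + 1.6s)·9.7/(s(s+7.4)). The closed-loop characteristic equation is s² + (7.4 + 9.7·1.6)s + 9.7·19.4 = 0.
That is s² + 22.92s + 188.2 = 0, so ω_n = 13.72 rad/s and ζ = 22.92/(2·13.72) = 0.8354.
%OS = 100·exp(−πζ/√(1−ζ²)) = 0.844%.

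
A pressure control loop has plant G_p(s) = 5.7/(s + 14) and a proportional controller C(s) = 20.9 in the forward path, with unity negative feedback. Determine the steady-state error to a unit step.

The loop is type 0. Static position error constant K_pos = C(0)·G_p(0) = 20.9·0.4071 = 8.509.
Steady-state error to a unit step: e_ss = 1/(1+K_pos) = 1/9.509 = 0.105.

0.105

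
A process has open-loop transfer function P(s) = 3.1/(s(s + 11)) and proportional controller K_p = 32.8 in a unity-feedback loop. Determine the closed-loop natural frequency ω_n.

With unity feedback the closed-loop characteristic equation is s² + 11s + 32.8·3.1 = s² + 11s + 101.7 = 0.
So ω_n² = 101.7 ⇒ ω_n = 10.08 rad/s, and ζ = 11/(2ω_n) = 0.545.

ω_n = 10.1 rad/s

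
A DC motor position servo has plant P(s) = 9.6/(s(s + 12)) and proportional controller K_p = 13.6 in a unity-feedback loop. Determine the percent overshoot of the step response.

14.4%

The closed-loop denominator s² + 12s + 130.6 gives ω_n = √130.6 = 11.43 and ζ = 12/(2ω_n) = 0.5251.
%OS = 100·exp(−πζ/√(1−ζ²)) = 100·exp(−π·0.5251/√0.7243) = 14.4%.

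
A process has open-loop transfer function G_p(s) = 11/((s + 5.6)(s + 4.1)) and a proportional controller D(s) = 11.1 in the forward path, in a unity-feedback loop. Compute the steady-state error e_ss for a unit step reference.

The loop is type 0. Static position error constant K_pos = D(0)·G_p(0) = 11.1·0.4791 = 5.318.
Steady-state error to a unit step: e_ss = 1/(1+K_pos) = 1/6.318 = 0.158.

0.158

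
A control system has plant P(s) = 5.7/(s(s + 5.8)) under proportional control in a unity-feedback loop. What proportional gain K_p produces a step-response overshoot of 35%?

K_p = 14.7

From %OS = 100·exp(−πζ/√(1−ζ²)) = 35%, ζ = −ln(0.35)/√(π²+ln²(0.35)) = 0.3169.
Characteristic equation s² + 5.8s + 5.7K_p = 0 gives ζ = 5.8/(2√(5.7K_p)).
Setting ζ = 0.3169: √(5.7K_p) = 5.8/(2·0.3169) = 9.15, so K_p = 83.72/5.7 = 14.7.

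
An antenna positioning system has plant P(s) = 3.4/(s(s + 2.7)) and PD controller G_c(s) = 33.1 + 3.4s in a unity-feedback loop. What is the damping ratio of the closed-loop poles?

ζ = 0.672

Forward path: (33.1 + 3.4s)·3.4/(s(s+2.7)). The closed-loop characteristic equation is s² + (2.7 + 3.4·3.4)s + 3.4·33.1 = 0.
That is s² + 14.26s + 112.5 = 0, so ω_n = 10.61 rad/s and ζ = 14.26/(2·10.61) = 0.6721.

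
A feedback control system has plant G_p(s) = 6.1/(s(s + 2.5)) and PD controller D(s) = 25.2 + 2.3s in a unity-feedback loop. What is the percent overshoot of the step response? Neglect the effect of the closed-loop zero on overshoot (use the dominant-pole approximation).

Forward path: (25.2 + 2.3s)·6.1/(s(s+2.5)). The closed-loop characteristic equation is s² + (2.5 + 6.1·2.3)s + 6.1·25.2 = 0.
That is s² + 16.53s + 153.7 = 0, so ω_n = 12.4 rad/s and ζ = 16.53/(2·12.4) = 0.6666.
%OS = 100·exp(−πζ/√(1−ζ²)) = 6.02%.

6.02%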